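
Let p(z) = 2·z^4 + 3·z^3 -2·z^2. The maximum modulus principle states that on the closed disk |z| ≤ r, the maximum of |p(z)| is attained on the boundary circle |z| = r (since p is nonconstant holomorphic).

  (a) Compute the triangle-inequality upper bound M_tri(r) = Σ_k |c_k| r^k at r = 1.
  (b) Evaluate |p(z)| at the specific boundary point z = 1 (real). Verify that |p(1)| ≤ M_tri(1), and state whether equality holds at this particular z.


Coefficients: c_0 = 0, c_1 = 0, c_2 = -2, c_3 = 3, c_4 = 2. Radius r = 1.
Part (a). Triangle bound: M_tri(r) = Σ_k |c_k| r^k
  = |0|·1^0 + |0|·1^1 + |-2|·1^2 + |3|·1^3 + |2|·1^4
  = 0 + 0 + 2 + 3 + 2 = 7.
This bounds M(r) := max_{|z|=r} |p(z)| from above; equality holds iff all terms c_k z^k can be made to align in phase at a single z on |z|=r.
Part (b). At z = 1 (real, on the circle |z| = r):
  p(1) = (0)·1^0 + (0)·1^1 + (-2)·1^2 + (3)·1^3 + (2)·1^4 = 3.
  |p(1)| = 3.
Check: |p(1)| = 3 ≤ 7 = M_tri(1). ✓ Equality does not hold at z = 1 (the coefficients have mixed signs, so the terms do not all align in phase there).

M_tri(1) = 7; |p(1)| = 3; equality at z=1: no.


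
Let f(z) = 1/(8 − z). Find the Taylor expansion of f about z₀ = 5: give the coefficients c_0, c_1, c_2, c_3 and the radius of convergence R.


Let w = z − z₀, so z = z₀ + w.
Then 8 − z = 8 − (z₀ + w) = (8 − z₀) − w = 3 − w.
f(z) = 1/(3 − w) = (1/(3)) · 1/(1 − w/(3)) = Σ_{n≥0} w^n / (3)^(n+1).
So c_n = 1/(3)^(n+1):
  c_0 = 1/(3)^1 = 1/3.
  c_1 = 1/(3)^2 = 1/9.
  c_2 = 1/(3)^3 = 1/27.
  c_3 = 1/(3)^4 = 1/81.
The series is valid for |w/d| < 1, i.e. |z − z₀| < |d|.
Radius of convergence: R = |8 − z₀| = |3| = 3 (distance from z₀ to the singularity z = 8).

c_0 = 1/3, c_1 = 1/9, c_2 = 1/27, c_3 = 1/81; R = 3.


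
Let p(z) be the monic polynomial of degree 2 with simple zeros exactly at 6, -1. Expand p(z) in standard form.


The polynomial is p(z) = ∏_{α ∈ S} (z − α), where S = {6, -1}.
Expanding the product yields: p(z) = z^2 -5·z -6.
The resulting polynomial has degree 2 and real coefficients as required.

p(z) = z^2 -5·z -6.


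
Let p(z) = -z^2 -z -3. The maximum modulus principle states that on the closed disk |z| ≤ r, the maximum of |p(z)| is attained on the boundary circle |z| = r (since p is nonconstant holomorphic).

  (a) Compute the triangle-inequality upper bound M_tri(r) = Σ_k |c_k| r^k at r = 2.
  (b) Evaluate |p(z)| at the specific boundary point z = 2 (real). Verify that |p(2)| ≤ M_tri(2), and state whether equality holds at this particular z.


Coefficients: c_0 = -3, c_1 = -1, c_2 = -1. Radius r = 2.
Part (a). Triangle bound: M_tri(r) = Σ_k |c_k| r^k
  = |-3|·2^0 + |-1|·2^1 + |-1|·2^2
  = 3 + 2 + 4 = 9.
This bounds M(r) := max_{|z|=r} |p(z)| from above; equality holds iff all terms c_k z^k can be made to align in phase at a single z on |z|=r.
Part (b). At z = 2 (real, on the circle |z| = r):
  p(2) = (-3)·2^0 + (-1)·2^1 + (-1)·2^2 = -9.
  |p(2)| = 9.
Since all nonzero coefficients share the same sign, |p(2)| = 9 = M_tri(2); the triangle bound is attained at z = 2, so in fact M(r) = 9.

M_tri(2) = 9; |p(2)| = 9; equality at z=2: yes.


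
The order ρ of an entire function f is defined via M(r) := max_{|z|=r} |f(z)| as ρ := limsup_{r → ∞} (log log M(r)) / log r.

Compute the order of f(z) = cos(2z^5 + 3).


Write cos(w) = (e^{iw} ± e^{−iw})/(2 or 2i), so |cos(w)| ≤ e^{|w|}. With w = 2z^5 + 3, |w| ≤ 2r^5 + 3 on |z|=r, giving M(r) ≤ e^{2r^5 + 3} and ρ ≤ 5. For the lower bound, choose z on |z|=r with 2z^5 purely imaginary of modulus 2r^5; then |cos(2z^5 + 3)| grows like e^{2r^5}/2, so ρ ≥ 5. Hence ρ = 5.
Therefore ρ = 5.

Order ρ = 5.


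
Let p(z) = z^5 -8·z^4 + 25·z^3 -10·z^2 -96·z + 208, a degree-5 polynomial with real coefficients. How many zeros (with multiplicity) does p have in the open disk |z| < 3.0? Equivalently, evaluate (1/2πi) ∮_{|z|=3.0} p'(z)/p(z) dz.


The zeros of p are: -2, (3 + 2i), (3 - 2i), (2 + 2i), (2 - 2i).
Their magnitudes are: 2, 3.606, 3.606, 2.828, 2.828.
Zeros with |z| < R = 3.0: -2, (2 + 2i), (2 - 2i).
Count = 3.
By the argument principle, (1/2πi) ∮_{|z|=R} p'(z)/p(z) dz equals exactly this count.

Number of zeros inside |z| < 3.0: 3.


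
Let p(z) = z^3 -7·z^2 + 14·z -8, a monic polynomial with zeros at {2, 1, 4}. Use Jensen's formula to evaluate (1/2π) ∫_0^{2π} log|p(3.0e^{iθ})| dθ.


Zeros: 1, 2, 4; r = 3.0.
Inside |z| < r: 1, 2. Outside (|z| ≥ r): 4.
p(0) = -8, so log|p(0)| = log(8) = 2.0794.
Apply Jensen: I(r) = log|p(0)| + Σ_k log(r/|z_k|), summed over zeros inside |z| < r.
  log(r/|z_k|) for z_k = 2: log(3.0/2) = 0.4055
  log(r/|z_k|) for z_k = 1: log(3.0/1) = 1.0986
  Outside zeros (4) contribute nothing to the Jensen sum.
Sum over inside zeros: 1.5041.
I(r) = log|p(0)| + (inside sum) = 2.0794 + 1.5041 = 3.5835.
Note: since some zeros are outside |z| ≤ r, the simplified n·log(r) form does NOT apply — only the inside zeros contribute.

I(r) ≈ 3.5835.


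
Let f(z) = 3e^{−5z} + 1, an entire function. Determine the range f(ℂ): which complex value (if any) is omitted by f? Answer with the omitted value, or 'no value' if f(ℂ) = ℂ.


Little Picard bounds the complement of f(ℂ) to at most one point.
e^{−5z} is never zero on ℂ, so 3·e^{−5z} takes every value in ℂ ∖ {0}. Adding 1 shifts the range to ℂ ∖ {1}. Thus f omits exactly the value 1.

Omitted value: 1.


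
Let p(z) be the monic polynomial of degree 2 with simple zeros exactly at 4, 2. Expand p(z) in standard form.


The polynomial is p(z) = ∏_{α ∈ S} (z − α), where S = {4, 2}.
Expanding the product yields: p(z) = z^2 -6·z + 8.
The resulting polynomial has degree 2 and real coefficients as required.

p(z) = z^2 -6·z + 8.


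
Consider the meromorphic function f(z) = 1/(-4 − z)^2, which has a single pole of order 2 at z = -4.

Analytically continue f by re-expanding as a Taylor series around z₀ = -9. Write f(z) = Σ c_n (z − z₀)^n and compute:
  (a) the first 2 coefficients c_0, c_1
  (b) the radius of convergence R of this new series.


Let w = z − z₀, so z = z₀ + w.
Then -4 − z = -4 − (z₀ + w) = (-4 − z₀) − w = 5 − w.
f(z) = 1/(5 − w)^2 = (1/(5)^2) · (1 − w/(5))^{−2}.
By the binomial series (1−u)^{−2} = Σ_{n≥0} C(n+1, 1) u^n for |u|<1, with u = w/(5):
  c_n = C(n+1, 1) / (5)^(n+2).
  c_0 = 1/(5)^2 = 1/25.
  c_1 = 2/(5)^3 = 2/125.
The series is valid for |w/d| < 1, i.e. |z − z₀| < |d|.
Radius of convergence: R = |-4 − z₀| = |5| = 5 (distance from z₀ to the singularity z = -4).

c_0 = 1/25, c_1 = 2/125; R = 5.


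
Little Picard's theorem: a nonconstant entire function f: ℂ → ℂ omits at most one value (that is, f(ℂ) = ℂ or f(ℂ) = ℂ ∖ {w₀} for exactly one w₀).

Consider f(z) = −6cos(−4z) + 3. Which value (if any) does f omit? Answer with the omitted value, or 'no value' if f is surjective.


Little Picard bounds the complement of f(ℂ) to at most one point.
cos is entire and surjective onto ℂ: for every w ∈ ℂ, cos(ζ) = w has a solution ζ ∈ ℂ (e.g., via the complex inverse arccos). With ζ = −4z this gives z = ζ/(-4). Then -6·cos(−4z) takes every value in -6·ℂ = ℂ, and adding 3 is a bijection of ℂ. So f is surjective and omits no value. (Note: only on the real line is cos bounded by [−1, 1].)

Omitted value: no value.


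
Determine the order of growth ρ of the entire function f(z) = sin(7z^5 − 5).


Write sin(w) = (e^{iw} ± e^{−iw})/(2 or 2i), so |sin(w)| ≤ e^{|w|}. With w = 7z^5 − 5, |w| ≤ 7r^5 + 5 on |z|=r, giving M(r) ≤ e^{7r^5 + 5} and ρ ≤ 5. For the lower bound, choose z on |z|=r with 7z^5 purely imaginary of modulus 7r^5; then |sin(7z^5 − 5)| grows like e^{7r^5}/2, so ρ ≥ 5. Hence ρ = 5.
Therefore ρ = 5.

Order ρ = 5.


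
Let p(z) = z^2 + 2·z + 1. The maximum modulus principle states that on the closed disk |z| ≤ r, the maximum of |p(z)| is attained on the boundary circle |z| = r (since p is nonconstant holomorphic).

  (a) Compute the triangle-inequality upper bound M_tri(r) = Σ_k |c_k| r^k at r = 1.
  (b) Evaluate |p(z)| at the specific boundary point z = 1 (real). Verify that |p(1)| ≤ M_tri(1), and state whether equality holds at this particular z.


Coefficients: c_0 = 1, c_1 = 2, c_2 = 1. Radius r = 1.
Part (a). Triangle bound: M_tri(r) = Σ_k |c_k| r^k
  = |1|·1^0 + |2|·1^1 + |1|·1^2
  = 1 + 2 + 1 = 4.
This bounds M(r) := max_{|z|=r} |p(z)| from above; equality holds iff all terms c_k z^k can be made to align in phase at a single z on |z|=r.
Part (b). At z = 1 (real, on the circle |z| = r):
  p(1) = (1)·1^0 + (2)·1^1 + (1)·1^2 = 4.
  |p(1)| = 4.
Since all nonzero coefficients share the same sign, |p(1)| = 4 = M_tri(1); the triangle bound is attained at z = 1, so in fact M(r) = 4.

M_tri(1) = 4; |p(1)| = 4; equality at z=1: yes.


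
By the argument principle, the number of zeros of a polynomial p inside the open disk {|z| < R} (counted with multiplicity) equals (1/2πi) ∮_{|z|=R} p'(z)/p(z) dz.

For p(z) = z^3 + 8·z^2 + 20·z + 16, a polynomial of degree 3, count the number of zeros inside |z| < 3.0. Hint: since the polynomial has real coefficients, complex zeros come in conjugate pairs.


The zeros of p are: -2, -2, -4.
Their magnitudes are: 2, 2, 4.
Zeros with |z| < R = 3.0: -2, -2.
Count = 2.
By the argument principle, (1/2πi) ∮_{|z|=R} p'(z)/p(z) dz equals exactly this count.

Number of zeros inside |z| < 3.0: 2.


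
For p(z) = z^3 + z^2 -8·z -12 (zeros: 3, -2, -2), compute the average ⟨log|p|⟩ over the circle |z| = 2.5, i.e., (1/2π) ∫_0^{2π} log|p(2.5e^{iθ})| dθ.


Zeros: -2, -2, 3; r = 2.5.
Inside |z| < r: -2, -2. Outside (|z| ≥ r): 3.
p(0) = -12, so log|p(0)| = log(12) = 2.4849.
Apply Jensen: I(r) = log|p(0)| + Σ_k log(r/|z_k|), summed over zeros inside |z| < r.
  log(r/|z_k|) for z_k = -2: log(2.5/2) = 0.2231
  log(r/|z_k|) for z_k = -2: log(2.5/2) = 0.2231
  Outside zeros (3) contribute nothing to the Jensen sum.
Sum over inside zeros: 0.4463.
I(r) = log|p(0)| + (inside sum) = 2.4849 + 0.4463 = 2.9312.
Note: since some zeros are outside |z| ≤ r, the simplified n·log(r) form does NOT apply — only the inside zeros contribute.

I(r) ≈ 2.9312.


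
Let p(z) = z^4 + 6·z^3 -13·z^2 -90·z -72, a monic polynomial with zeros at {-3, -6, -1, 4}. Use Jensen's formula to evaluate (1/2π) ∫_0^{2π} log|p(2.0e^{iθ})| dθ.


Zeros: -6, -3, -1, 4; r = 2.0.
Inside |z| < r: -1. Outside (|z| ≥ r): -6, -3, 4.
p(0) = -72, so log|p(0)| = log(72) = 4.2767.
Apply Jensen: I(r) = log|p(0)| + Σ_k log(r/|z_k|), summed over zeros inside |z| < r.
  log(r/|z_k|) for z_k = -1: log(2.0/1) = 0.6931
  Outside zeros (-6, -3, 4) contribute nothing to the Jensen sum.
Sum over inside zeros: 0.6931.
I(r) = log|p(0)| + (inside sum) = 4.2767 + 0.6931 = 4.9698.
Note: since some zeros are outside |z| ≤ r, the simplified n·log(r) form does NOT apply — only the inside zeros contribute.

I(r) ≈ 4.9698.


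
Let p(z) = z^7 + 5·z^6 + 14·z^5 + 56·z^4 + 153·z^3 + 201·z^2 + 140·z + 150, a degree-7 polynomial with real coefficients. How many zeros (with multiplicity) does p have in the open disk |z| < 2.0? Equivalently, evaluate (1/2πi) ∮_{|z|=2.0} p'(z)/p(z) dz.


The zeros of p are: (0 + 1i), (0 - 1i), (-2 + 1i), (-2 - 1i), (1 + 3i), (1 - 3i), -3.
Their magnitudes are: 1, 1, 2.236, 2.236, 3.162, 3.162, 3.
Zeros with |z| < R = 2.0: (0 + 1i), (0 - 1i).
Count = 2.
By the argument principle, (1/2πi) ∮_{|z|=R} p'(z)/p(z) dz equals exactly this count.

Number of zeros inside |z| < 2.0: 2.


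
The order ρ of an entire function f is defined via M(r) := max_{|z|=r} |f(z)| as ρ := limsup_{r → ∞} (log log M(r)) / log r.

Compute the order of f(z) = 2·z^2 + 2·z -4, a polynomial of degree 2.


|f(z)| ≤ Σ|c_k|·r^k = O(r^2) as r → ∞. Polynomial growth is O(e^{r^ε}) for every ε > 0 (since r^2/e^{r^ε} → 0), so ρ ≤ ε for all ε > 0, i.e. ρ = 0. Every nonconstant polynomial has order 0.
Therefore ρ = 0.

Order ρ = 0.


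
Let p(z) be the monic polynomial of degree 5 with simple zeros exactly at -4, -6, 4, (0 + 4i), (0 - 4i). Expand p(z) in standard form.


The polynomial is p(z) = ∏_{α ∈ S} (z − α), where S = {-4, -6, 4, (0 + 4i), (0 - 4i)}.
Expanding the product yields: p(z) = z^5 + 6·z^4 -256·z -1536.
Note conjugate pairs combine to real quadratics: (z − (0+4i))(z − (0−4i)) = z² + 16.
The resulting polynomial has degree 5 and real coefficients as required.

p(z) = z^5 + 6·z^4 -256·z -1536.


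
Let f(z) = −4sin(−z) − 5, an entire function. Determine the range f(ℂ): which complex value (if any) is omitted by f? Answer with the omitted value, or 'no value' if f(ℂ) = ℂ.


Little Picard bounds the complement of f(ℂ) to at most one point.
sin is entire and surjective onto ℂ: for every w ∈ ℂ, sin(ζ) = w has a solution ζ ∈ ℂ (e.g., via the complex inverse arcsin). With ζ = −z this gives z = ζ/(-1). Then -4·sin(−z) takes every value in -4·ℂ = ℂ, and adding -5 is a bijection of ℂ. So f is surjective and omits no value. (Note: only on the real line is sin bounded by [−1, 1].)

Omitted value: no value.


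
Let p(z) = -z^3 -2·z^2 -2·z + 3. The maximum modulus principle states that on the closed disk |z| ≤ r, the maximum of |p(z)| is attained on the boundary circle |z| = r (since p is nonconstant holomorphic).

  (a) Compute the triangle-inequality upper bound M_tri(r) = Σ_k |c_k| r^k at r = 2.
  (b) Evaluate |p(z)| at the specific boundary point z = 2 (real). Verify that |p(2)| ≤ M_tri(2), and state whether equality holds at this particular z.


Coefficients: c_0 = 3, c_1 = -2, c_2 = -2, c_3 = -1. Radius r = 2.
Part (a). Triangle bound: M_tri(r) = Σ_k |c_k| r^k
  = |3|·2^0 + |-2|·2^1 + |-2|·2^2 + |-1|·2^3
  = 3 + 4 + 8 + 8 = 23.
This bounds M(r) := max_{|z|=r} |p(z)| from above; equality holds iff all terms c_k z^k can be made to align in phase at a single z on |z|=r.
Part (b). At z = 2 (real, on the circle |z| = r):
  p(2) = (3)·2^0 + (-2)·2^1 + (-2)·2^2 + (-1)·2^3 = -17.
  |p(2)| = 17.
Check: |p(2)| = 17 ≤ 23 = M_tri(2). ✓ Equality does not hold at z = 2 (the coefficients have mixed signs, so the terms do not all align in phase there).

M_tri(2) = 23; |p(2)| = 17; equality at z=2: no.


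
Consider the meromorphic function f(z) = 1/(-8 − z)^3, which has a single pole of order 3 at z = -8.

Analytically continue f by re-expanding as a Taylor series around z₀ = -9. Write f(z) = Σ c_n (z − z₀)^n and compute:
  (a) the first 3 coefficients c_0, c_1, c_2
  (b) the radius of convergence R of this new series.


Let w = z − z₀, so z = z₀ + w.
Then -8 − z = -8 − (z₀ + w) = (-8 − z₀) − w = 1 − w.
f(z) = 1/(1 − w)^3 = (1/(1)^3) · (1 − w/(1))^{−3}.
By the binomial series (1−u)^{−3} = Σ_{n≥0} C(n+2, 2) u^n for |u|<1, with u = w/(1):
  c_n = C(n+2, 2) / (1)^(n+3).
  c_0 = 1/(1)^3 = 1.
  c_1 = 3/(1)^4 = 3.
  c_2 = 6/(1)^5 = 6.
The series is valid for |w/d| < 1, i.e. |z − z₀| < |d|.
Radius of convergence: R = |-8 − z₀| = |1| = 1 (distance from z₀ to the singularity z = -8).

c_0 = 1, c_1 = 3, c_2 = 6; R = 1.


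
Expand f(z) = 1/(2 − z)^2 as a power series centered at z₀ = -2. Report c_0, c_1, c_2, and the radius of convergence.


Let w = z − z₀, so z = z₀ + w.
Then 2 − z = 2 − (z₀ + w) = (2 − z₀) − w = 4 − w.
f(z) = 1/(4 − w)^2 = (1/(4)^2) · (1 − w/(4))^{−2}.
By the binomial series (1−u)^{−2} = Σ_{n≥0} C(n+1, 1) u^n for |u|<1, with u = w/(4):
  c_n = C(n+1, 1) / (4)^(n+2).
  c_0 = 1/(4)^2 = 1/16.
  c_1 = 2/(4)^3 = 1/32.
  c_2 = 3/(4)^4 = 3/256.
The series is valid for |w/d| < 1, i.e. |z − z₀| < |d|.
Radius of convergence: R = |2 − z₀| = |4| = 4 (distance from z₀ to the singularity z = 2).

c_0 = 1/16, c_1 = 1/32, c_2 = 3/256; R = 4.


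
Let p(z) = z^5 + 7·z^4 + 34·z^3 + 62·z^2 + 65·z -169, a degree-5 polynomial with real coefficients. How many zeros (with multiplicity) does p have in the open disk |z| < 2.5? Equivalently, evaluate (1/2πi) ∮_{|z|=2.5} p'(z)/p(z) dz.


The zeros of p are: (-2 + 3i), (-2 - 3i), (-2 + 3i), (-2 - 3i), 1.
Their magnitudes are: 3.606, 3.606, 3.606, 3.606, 1.
Zeros with |z| < R = 2.5: 1.
Count = 1.
By the argument principle, (1/2πi) ∮_{|z|=R} p'(z)/p(z) dz equals exactly this count.

Number of zeros inside |z| < 2.5: 1.


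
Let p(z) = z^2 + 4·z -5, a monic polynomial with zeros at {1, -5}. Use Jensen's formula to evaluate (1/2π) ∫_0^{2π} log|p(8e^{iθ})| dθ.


Zeros: -5, 1; r = 8.
Inside |z| < r: -5, 1. Outside (|z| ≥ r): ∅.
p(0) = -5, so log|p(0)| = log(5) = 1.6094.
Apply Jensen: I(r) = log|p(0)| + Σ_k log(r/|z_k|), summed over zeros inside |z| < r.
  log(r/|z_k|) for z_k = 1: log(8/1) = 2.0794
  log(r/|z_k|) for z_k = -5: log(8/5) = 0.4700
Sum over inside zeros: 2.5494.
I(r) = log|p(0)| + (inside sum) = 1.6094 + 2.5494 = 4.1589.
Closed form (all zeros inside, monic): I(r) = n·log(r) = 2·log(8) = 4.1589. ✓

I(r) ≈ 4.1589.


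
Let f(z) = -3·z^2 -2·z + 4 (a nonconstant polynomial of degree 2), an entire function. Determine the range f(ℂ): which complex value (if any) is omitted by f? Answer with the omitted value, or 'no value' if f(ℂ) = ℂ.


Little Picard bounds the complement of f(ℂ) to at most one point.
For every w ∈ ℂ, the equation p(z) − w = 0 is a nonconstant polynomial in z and hence has at least one root by the fundamental theorem of algebra. So p is surjective onto ℂ, omitting no value.

Omitted value: no value.


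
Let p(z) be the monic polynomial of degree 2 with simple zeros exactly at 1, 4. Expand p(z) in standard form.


The polynomial is p(z) = ∏_{α ∈ S} (z − α), where S = {1, 4}.
Expanding the product yields: p(z) = z^2 -5·z + 4.
The resulting polynomial has degree 2 and real coefficients as required.

p(z) = z^2 -5·z + 4.


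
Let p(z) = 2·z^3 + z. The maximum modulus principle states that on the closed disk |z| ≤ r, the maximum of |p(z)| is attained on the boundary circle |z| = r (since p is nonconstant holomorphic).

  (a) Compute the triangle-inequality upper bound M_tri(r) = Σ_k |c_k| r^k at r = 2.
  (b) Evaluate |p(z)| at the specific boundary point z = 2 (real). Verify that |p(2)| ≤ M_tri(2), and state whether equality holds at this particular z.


Coefficients: c_0 = 0, c_1 = 1, c_2 = 0, c_3 = 2. Radius r = 2.
Part (a). Triangle bound: M_tri(r) = Σ_k |c_k| r^k
  = |0|·2^0 + |1|·2^1 + |0|·2^2 + |2|·2^3
  = 0 + 2 + 0 + 16 = 18.
This bounds M(r) := max_{|z|=r} |p(z)| from above; equality holds iff all terms c_k z^k can be made to align in phase at a single z on |z|=r.
Part (b). At z = 2 (real, on the circle |z| = r):
  p(2) = (0)·2^0 + (1)·2^1 + (0)·2^2 + (2)·2^3 = 18.
  |p(2)| = 18.
Since all nonzero coefficients share the same sign, |p(2)| = 18 = M_tri(2); the triangle bound is attained at z = 2, so in fact M(r) = 18.

M_tri(2) = 18; |p(2)| = 18; equality at z=2: yes.


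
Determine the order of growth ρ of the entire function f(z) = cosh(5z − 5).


cosh(w) is a linear combination of e^{iw} and e^{−iw} (or e^w, e^{−w} in the hyperbolic case), so |cosh(w)| ≤ e^{|w|}. With w = 5z − 5, |w| ≤ 5|z| + 5 = 5r + 5 on |z| = r, giving M(r) ≤ e^{5r + 5}, so ρ ≤ 1. On a suitable ray (z = it for sin/cos; z = t for sinh/cosh, t real → ∞), |cosh(5z − 5)| grows like e^{5|t|}/2, so ρ ≥ 1. Hence ρ = 1.
Therefore ρ = 1.

Order ρ = 1.


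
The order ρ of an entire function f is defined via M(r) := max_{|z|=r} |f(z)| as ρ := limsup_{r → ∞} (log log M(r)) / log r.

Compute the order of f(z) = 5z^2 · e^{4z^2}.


M(r) = max_{|z|=r} |5|·|z|^2·|e^{4z^2}| = 5·r^2 · e^{4r^2} (the factors attain their maxima compatibly on |z|=r). Then log M(r) = log 5 + 2·log r + 4r^2, dominated by the last term, so log log M(r) ~ 2·log r. The polynomial factor 5z^2 contributes only a log r term and does not affect the order. ρ = 2.
Therefore ρ = 2.

Order ρ = 2.


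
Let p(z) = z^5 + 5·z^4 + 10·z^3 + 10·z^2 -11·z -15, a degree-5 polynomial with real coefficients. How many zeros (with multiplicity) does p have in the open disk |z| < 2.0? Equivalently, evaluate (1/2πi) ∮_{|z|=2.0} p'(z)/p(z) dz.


The zeros of p are: (-1 + 2i), (-1 - 2i), -3, -1, 1.
Their magnitudes are: 2.236, 2.236, 3, 1, 1.
Zeros with |z| < R = 2.0: -1, 1.
Count = 2.
By the argument principle, (1/2πi) ∮_{|z|=R} p'(z)/p(z) dz equals exactly this count.

Number of zeros inside |z| < 2.0: 2.


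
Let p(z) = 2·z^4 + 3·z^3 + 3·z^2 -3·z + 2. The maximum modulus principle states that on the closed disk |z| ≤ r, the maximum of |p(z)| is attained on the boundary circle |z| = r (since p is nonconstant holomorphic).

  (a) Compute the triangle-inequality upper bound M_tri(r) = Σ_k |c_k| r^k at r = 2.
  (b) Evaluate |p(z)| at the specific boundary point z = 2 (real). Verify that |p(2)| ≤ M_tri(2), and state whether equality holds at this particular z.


Coefficients: c_0 = 2, c_1 = -3, c_2 = 3, c_3 = 3, c_4 = 2. Radius r = 2.
Part (a). Triangle bound: M_tri(r) = Σ_k |c_k| r^k
  = |2|·2^0 + |-3|·2^1 + |3|·2^2 + |3|·2^3 + |2|·2^4
  = 2 + 6 + 12 + 24 + 32 = 76.
This bounds M(r) := max_{|z|=r} |p(z)| from above; equality holds iff all terms c_k z^k can be made to align in phase at a single z on |z|=r.
Part (b). At z = 2 (real, on the circle |z| = r):
  p(2) = (2)·2^0 + (-3)·2^1 + (3)·2^2 + (3)·2^3 + (2)·2^4 = 64.
  |p(2)| = 64.
Check: |p(2)| = 64 ≤ 76 = M_tri(2). ✓ Equality does not hold at z = 2 (the coefficients have mixed signs, so the terms do not all align in phase there).

M_tri(2) = 76; |p(2)| = 64; equality at z=2: no.


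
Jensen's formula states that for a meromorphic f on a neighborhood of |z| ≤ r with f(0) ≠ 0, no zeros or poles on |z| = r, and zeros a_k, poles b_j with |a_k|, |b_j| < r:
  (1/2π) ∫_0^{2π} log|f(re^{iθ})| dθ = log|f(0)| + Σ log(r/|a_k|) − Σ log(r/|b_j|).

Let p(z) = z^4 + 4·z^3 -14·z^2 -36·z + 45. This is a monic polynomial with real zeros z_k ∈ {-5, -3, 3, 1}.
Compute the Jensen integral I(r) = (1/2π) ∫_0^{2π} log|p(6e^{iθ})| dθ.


Zeros: -5, -3, 1, 3; r = 6.
Inside |z| < r: -5, -3, 1, 3. Outside (|z| ≥ r): ∅.
p(0) = 45, so log|p(0)| = log(45) = 3.8067.
Apply Jensen: I(r) = log|p(0)| + Σ_k log(r/|z_k|), summed over zeros inside |z| < r.
  log(r/|z_k|) for z_k = -5: log(6/5) = 0.1823
  log(r/|z_k|) for z_k = -3: log(6/3) = 0.6931
  log(r/|z_k|) for z_k = 3: log(6/3) = 0.6931
  log(r/|z_k|) for z_k = 1: log(6/1) = 1.7918
Sum over inside zeros: 3.3604.
I(r) = log|p(0)| + (inside sum) = 3.8067 + 3.3604 = 7.1670.
Closed form (all zeros inside, monic): I(r) = n·log(r) = 4·log(6) = 7.1670. ✓

I(r) ≈ 7.1670.


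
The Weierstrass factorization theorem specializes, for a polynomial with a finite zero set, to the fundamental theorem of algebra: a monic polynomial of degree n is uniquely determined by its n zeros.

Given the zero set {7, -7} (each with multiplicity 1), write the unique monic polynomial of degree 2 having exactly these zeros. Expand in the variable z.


The polynomial is p(z) = ∏_{α ∈ S} (z − α), where S = {7, -7}.
Expanding the product yields: p(z) = z^2 -49.
The resulting polynomial has degree 2 and real coefficients as required.

p(z) = z^2 -49.


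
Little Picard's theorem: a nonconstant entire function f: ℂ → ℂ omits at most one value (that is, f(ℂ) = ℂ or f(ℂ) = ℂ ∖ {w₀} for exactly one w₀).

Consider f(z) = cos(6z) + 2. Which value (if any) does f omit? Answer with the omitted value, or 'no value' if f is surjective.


Little Picard bounds the complement of f(ℂ) to at most one point.
cos is entire and surjective onto ℂ: for every w ∈ ℂ, cos(ζ) = w has a solution ζ ∈ ℂ (e.g., via the complex inverse arccos). With ζ = 6z this gives z = ζ/(6). Then 1·cos(6z) takes every value in 1·ℂ = ℂ, and adding 2 is a bijection of ℂ. So f is surjective and omits no value. (Note: only on the real line is cos bounded by [−1, 1].)

Omitted value: no value.


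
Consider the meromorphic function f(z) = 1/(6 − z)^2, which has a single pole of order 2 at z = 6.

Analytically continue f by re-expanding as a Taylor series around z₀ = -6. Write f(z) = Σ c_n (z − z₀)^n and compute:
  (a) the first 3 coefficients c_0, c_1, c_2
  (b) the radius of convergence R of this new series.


Let w = z − z₀, so z = z₀ + w.
Then 6 − z = 6 − (z₀ + w) = (6 − z₀) − w = 12 − w.
f(z) = 1/(12 − w)^2 = (1/(12)^2) · (1 − w/(12))^{−2}.
By the binomial series (1−u)^{−2} = Σ_{n≥0} C(n+1, 1) u^n for |u|<1, with u = w/(12):
  c_n = C(n+1, 1) / (12)^(n+2).
  c_0 = 1/(12)^2 = 1/144.
  c_1 = 2/(12)^3 = 1/864.
  c_2 = 3/(12)^4 = 1/6912.
The series is valid for |w/d| < 1, i.e. |z − z₀| < |d|.
Radius of convergence: R = |6 − z₀| = |12| = 12 (distance from z₀ to the singularity z = 6).

c_0 = 1/144, c_1 = 1/864, c_2 = 1/6912; R = 12.


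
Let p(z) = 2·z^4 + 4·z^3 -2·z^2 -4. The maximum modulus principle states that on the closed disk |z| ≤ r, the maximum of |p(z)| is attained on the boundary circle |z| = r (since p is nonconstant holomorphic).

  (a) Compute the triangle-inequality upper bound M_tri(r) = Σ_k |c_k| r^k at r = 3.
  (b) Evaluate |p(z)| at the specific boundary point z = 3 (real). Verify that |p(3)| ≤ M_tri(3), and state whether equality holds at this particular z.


Coefficients: c_0 = -4, c_1 = 0, c_2 = -2, c_3 = 4, c_4 = 2. Radius r = 3.
Part (a). Triangle bound: M_tri(r) = Σ_k |c_k| r^k
  = |-4|·3^0 + |0|·3^1 + |-2|·3^2 + |4|·3^3 + |2|·3^4
  = 4 + 0 + 18 + 108 + 162 = 292.
This bounds M(r) := max_{|z|=r} |p(z)| from above; equality holds iff all terms c_k z^k can be made to align in phase at a single z on |z|=r.
Part (b). At z = 3 (real, on the circle |z| = r):
  p(3) = (-4)·3^0 + (0)·3^1 + (-2)·3^2 + (4)·3^3 + (2)·3^4 = 248.
  |p(3)| = 248.
Check: |p(3)| = 248 ≤ 292 = M_tri(3). ✓ Equality does not hold at z = 3 (the coefficients have mixed signs, so the terms do not all align in phase there).

M_tri(3) = 292; |p(3)| = 248; equality at z=3: no.


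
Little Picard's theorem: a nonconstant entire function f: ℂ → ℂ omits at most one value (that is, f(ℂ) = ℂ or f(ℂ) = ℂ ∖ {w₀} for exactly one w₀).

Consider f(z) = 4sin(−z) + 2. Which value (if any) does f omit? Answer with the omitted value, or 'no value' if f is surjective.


Little Picard bounds the complement of f(ℂ) to at most one point.
sin is entire and surjective onto ℂ: for every w ∈ ℂ, sin(ζ) = w has a solution ζ ∈ ℂ (e.g., via the complex inverse arcsin). With ζ = −z this gives z = ζ/(-1). Then 4·sin(−z) takes every value in 4·ℂ = ℂ, and adding 2 is a bijection of ℂ. So f is surjective and omits no value. (Note: only on the real line is sin bounded by [−1, 1].)

Omitted value: no value.


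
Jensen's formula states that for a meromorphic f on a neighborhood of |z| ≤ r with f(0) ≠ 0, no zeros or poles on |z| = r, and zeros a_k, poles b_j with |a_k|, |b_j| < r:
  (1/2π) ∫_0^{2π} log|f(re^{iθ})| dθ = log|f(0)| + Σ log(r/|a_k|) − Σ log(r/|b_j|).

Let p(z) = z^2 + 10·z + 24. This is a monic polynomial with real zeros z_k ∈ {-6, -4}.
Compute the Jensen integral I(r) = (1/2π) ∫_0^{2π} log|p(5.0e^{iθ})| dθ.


Zeros: -6, -4; r = 5.0.
Inside |z| < r: -4. Outside (|z| ≥ r): -6.
p(0) = 24, so log|p(0)| = log(24) = 3.1781.
Apply Jensen: I(r) = log|p(0)| + Σ_k log(r/|z_k|), summed over zeros inside |z| < r.
  log(r/|z_k|) for z_k = -4: log(5.0/4) = 0.2231
  Outside zeros (-6) contribute nothing to the Jensen sum.
Sum over inside zeros: 0.2231.
I(r) = log|p(0)| + (inside sum) = 3.1781 + 0.2231 = 3.4012.
Note: since some zeros are outside |z| ≤ r, the simplified n·log(r) form does NOT apply — only the inside zeros contribute.

I(r) ≈ 3.4012.


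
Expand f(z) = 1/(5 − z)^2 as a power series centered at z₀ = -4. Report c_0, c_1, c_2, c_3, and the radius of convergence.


Let w = z − z₀, so z = z₀ + w.
Then 5 − z = 5 − (z₀ + w) = (5 − z₀) − w = 9 − w.
f(z) = 1/(9 − w)^2 = (1/(9)^2) · (1 − w/(9))^{−2}.
By the binomial series (1−u)^{−2} = Σ_{n≥0} C(n+1, 1) u^n for |u|<1, with u = w/(9):
  c_n = C(n+1, 1) / (9)^(n+2).
  c_0 = 1/(9)^2 = 1/81.
  c_1 = 2/(9)^3 = 2/729.
  c_2 = 3/(9)^4 = 1/2187.
  c_3 = 4/(9)^5 = 4/59049.
The series is valid for |w/d| < 1, i.e. |z − z₀| < |d|.
Radius of convergence: R = |5 − z₀| = |9| = 9 (distance from z₀ to the singularity z = 5).

c_0 = 1/81, c_1 = 2/729, c_2 = 1/2187, c_3 = 4/59049; R = 9.


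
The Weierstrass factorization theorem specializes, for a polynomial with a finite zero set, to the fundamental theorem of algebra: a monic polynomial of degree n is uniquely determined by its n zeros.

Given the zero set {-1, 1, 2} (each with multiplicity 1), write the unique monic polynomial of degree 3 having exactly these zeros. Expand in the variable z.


The polynomial is p(z) = ∏_{α ∈ S} (z − α), where S = {-1, 1, 2}.
Expanding the product yields: p(z) = z^3 -2·z^2 -z + 2.
The resulting polynomial has degree 3 and real coefficients as required.

p(z) = z^3 -2·z^2 -z + 2.


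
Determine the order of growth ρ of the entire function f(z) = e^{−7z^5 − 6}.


|e^{−7z^5 − 6}| = e^{Re(-7·z^5) + -6} ≤ e^{7|z|^5 + -6} = e^{7r^5 + -6} on |z| = r, so ρ ≤ 5. Choosing z on |z|=r so that -7·z^5 is real positive (always possible by picking arg z appropriately) gives |f(z)| = e^{7r^5 + -6}, matching the bound. The additive constant -6 does not affect log log M(r) ~ 5·log r. Hence ρ = 5.
Therefore ρ = 5.

Order ρ = 5.


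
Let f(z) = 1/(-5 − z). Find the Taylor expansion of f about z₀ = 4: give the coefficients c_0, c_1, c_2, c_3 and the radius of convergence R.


Let w = z − z₀, so z = z₀ + w.
Then -5 − z = -5 − (z₀ + w) = (-5 − z₀) − w = -9 − w.
f(z) = 1/(-9 − w) = (1/(-9)) · 1/(1 − w/(-9)) = Σ_{n≥0} w^n / (-9)^(n+1).
So c_n = 1/(-9)^(n+1):
  c_0 = 1/(-9)^1 = -1/9.
  c_1 = 1/(-9)^2 = 1/81.
  c_2 = 1/(-9)^3 = -1/729.
  c_3 = 1/(-9)^4 = 1/6561.
The series is valid for |w/d| < 1, i.e. |z − z₀| < |d|.
Radius of convergence: R = |-5 − z₀| = |-9| = 9 (distance from z₀ to the singularity z = -5).

c_0 = -1/9, c_1 = 1/81, c_2 = -1/729, c_3 = 1/6561; R = 9.


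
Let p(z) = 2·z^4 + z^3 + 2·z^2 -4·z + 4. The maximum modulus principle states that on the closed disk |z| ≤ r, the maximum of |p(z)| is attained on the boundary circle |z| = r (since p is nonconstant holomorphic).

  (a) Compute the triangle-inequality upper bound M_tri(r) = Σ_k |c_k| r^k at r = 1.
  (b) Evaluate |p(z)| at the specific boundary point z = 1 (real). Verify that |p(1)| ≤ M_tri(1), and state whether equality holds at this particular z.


Coefficients: c_0 = 4, c_1 = -4, c_2 = 2, c_3 = 1, c_4 = 2. Radius r = 1.
Part (a). Triangle bound: M_tri(r) = Σ_k |c_k| r^k
  = |4|·1^0 + |-4|·1^1 + |2|·1^2 + |1|·1^3 + |2|·1^4
  = 4 + 4 + 2 + 1 + 2 = 13.
This bounds M(r) := max_{|z|=r} |p(z)| from above; equality holds iff all terms c_k z^k can be made to align in phase at a single z on |z|=r.
Part (b). At z = 1 (real, on the circle |z| = r):
  p(1) = (4)·1^0 + (-4)·1^1 + (2)·1^2 + (1)·1^3 + (2)·1^4 = 5.
  |p(1)| = 5.
Check: |p(1)| = 5 ≤ 13 = M_tri(1). ✓ Equality does not hold at z = 1 (the coefficients have mixed signs, so the terms do not all align in phase there).

M_tri(1) = 13; |p(1)| = 5; equality at z=1: no.


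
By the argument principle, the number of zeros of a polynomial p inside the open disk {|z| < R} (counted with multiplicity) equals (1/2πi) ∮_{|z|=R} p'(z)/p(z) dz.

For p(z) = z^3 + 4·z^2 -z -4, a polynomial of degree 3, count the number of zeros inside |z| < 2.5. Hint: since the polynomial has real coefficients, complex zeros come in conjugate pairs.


The zeros of p are: -1, -4, 1.
Their magnitudes are: 1, 4, 1.
Zeros with |z| < R = 2.5: -1, 1.
Count = 2.
By the argument principle, (1/2πi) ∮_{|z|=R} p'(z)/p(z) dz equals exactly this count.

Number of zeros inside |z| < 2.5: 2.


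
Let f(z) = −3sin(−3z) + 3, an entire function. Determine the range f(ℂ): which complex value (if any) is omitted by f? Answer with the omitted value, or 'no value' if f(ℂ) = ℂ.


Little Picard bounds the complement of f(ℂ) to at most one point.
sin is entire and surjective onto ℂ: for every w ∈ ℂ, sin(ζ) = w has a solution ζ ∈ ℂ (e.g., via the complex inverse arcsin). With ζ = −3z this gives z = ζ/(-3). Then -3·sin(−3z) takes every value in -3·ℂ = ℂ, and adding 3 is a bijection of ℂ. So f is surjective and omits no value. (Note: only on the real line is sin bounded by [−1, 1].)

Omitted value: no value.


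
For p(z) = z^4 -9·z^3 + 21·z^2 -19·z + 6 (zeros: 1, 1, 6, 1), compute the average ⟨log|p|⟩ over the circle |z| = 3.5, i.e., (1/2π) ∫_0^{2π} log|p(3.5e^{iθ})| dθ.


Zeros: 1, 1, 1, 6; r = 3.5.
Inside |z| < r: 1, 1, 1. Outside (|z| ≥ r): 6.
p(0) = 6, so log|p(0)| = log(6) = 1.7918.
Apply Jensen: I(r) = log|p(0)| + Σ_k log(r/|z_k|), summed over zeros inside |z| < r.
  log(r/|z_k|) for z_k = 1: log(3.5/1) = 1.2528
  log(r/|z_k|) for z_k = 1: log(3.5/1) = 1.2528
  log(r/|z_k|) for z_k = 1: log(3.5/1) = 1.2528
  Outside zeros (6) contribute nothing to the Jensen sum.
Sum over inside zeros: 3.7583.
I(r) = log|p(0)| + (inside sum) = 1.7918 + 3.7583 = 5.5500.
Note: since some zeros are outside |z| ≤ r, the simplified n·log(r) form does NOT apply — only the inside zeros contribute.

I(r) ≈ 5.5500.


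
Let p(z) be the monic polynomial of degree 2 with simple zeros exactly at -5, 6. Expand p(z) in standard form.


The polynomial is p(z) = ∏_{α ∈ S} (z − α), where S = {-5, 6}.
Expanding the product yields: p(z) = z^2 -z -30.
The resulting polynomial has degree 2 and real coefficients as required.

p(z) = z^2 -z -30.


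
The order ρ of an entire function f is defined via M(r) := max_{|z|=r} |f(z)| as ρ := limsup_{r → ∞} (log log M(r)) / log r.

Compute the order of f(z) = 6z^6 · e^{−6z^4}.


M(r) = max_{|z|=r} |6|·|z|^6·|e^{−6z^4}| = 6·r^6 · e^{6r^4} (the factors attain their maxima compatibly on |z|=r). Then log M(r) = log 6 + 6·log r + 6r^4, dominated by the last term, so log log M(r) ~ 4·log r. The polynomial factor 6z^6 contributes only a log r term and does not affect the order. ρ = 4.
Therefore ρ = 4.

Order ρ = 4.


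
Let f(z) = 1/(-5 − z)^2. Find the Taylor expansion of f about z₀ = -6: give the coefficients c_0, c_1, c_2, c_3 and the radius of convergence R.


Let w = z − z₀, so z = z₀ + w.
Then -5 − z = -5 − (z₀ + w) = (-5 − z₀) − w = 1 − w.
f(z) = 1/(1 − w)^2 = (1/(1)^2) · (1 − w/(1))^{−2}.
By the binomial series (1−u)^{−2} = Σ_{n≥0} C(n+1, 1) u^n for |u|<1, with u = w/(1):
  c_n = C(n+1, 1) / (1)^(n+2).
  c_0 = 1/(1)^2 = 1.
  c_1 = 2/(1)^3 = 2.
  c_2 = 3/(1)^4 = 3.
  c_3 = 4/(1)^5 = 4.
The series is valid for |w/d| < 1, i.e. |z − z₀| < |d|.
Radius of convergence: R = |-5 − z₀| = |1| = 1 (distance from z₀ to the singularity z = -5).

c_0 = 1, c_1 = 2, c_2 = 3, c_3 = 4; R = 1.


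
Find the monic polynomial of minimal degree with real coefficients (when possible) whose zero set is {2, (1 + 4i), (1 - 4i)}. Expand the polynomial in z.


The polynomial is p(z) = ∏_{α ∈ S} (z − α), where S = {2, (1 + 4i), (1 - 4i)}.
Expanding the product yields: p(z) = z^3 -4·z^2 + 21·z -34.
Note conjugate pairs combine to real quadratics: (z − (1+4i))(z − (1−4i)) = z² − 2z + 17.
The resulting polynomial has degree 3 and real coefficients as required.

p(z) = z^3 -4·z^2 + 21·z -34.


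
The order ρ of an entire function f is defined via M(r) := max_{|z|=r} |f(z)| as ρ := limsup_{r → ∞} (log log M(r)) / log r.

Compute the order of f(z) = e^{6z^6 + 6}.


|e^{6z^6 + 6}| = e^{Re(6·z^6) + 6} ≤ e^{6|z|^6 + 6} = e^{6r^6 + 6} on |z| = r, so ρ ≤ 6. Choosing z on |z|=r so that 6·z^6 is real positive (always possible by picking arg z appropriately) gives |f(z)| = e^{6r^6 + 6}, matching the bound. The additive constant 6 does not affect log log M(r) ~ 6·log r. Hence ρ = 6.
Therefore ρ = 6.

Order ρ = 6.


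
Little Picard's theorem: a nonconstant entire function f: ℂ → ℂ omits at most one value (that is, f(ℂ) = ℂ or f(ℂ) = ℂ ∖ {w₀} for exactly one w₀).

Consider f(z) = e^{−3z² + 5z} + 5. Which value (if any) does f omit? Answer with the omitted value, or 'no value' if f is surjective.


Little Picard bounds the complement of f(ℂ) to at most one point.
The exponent g(z) = −3z² + 5z is a nonconstant polynomial, hence surjective onto ℂ. So e^{g(z)} takes every value in {e^w : w ∈ ℂ} = ℂ ∖ {0}. Adding 5 shifts the range to ℂ ∖ {5}. f omits exactly 5.

Omitted value: 5.


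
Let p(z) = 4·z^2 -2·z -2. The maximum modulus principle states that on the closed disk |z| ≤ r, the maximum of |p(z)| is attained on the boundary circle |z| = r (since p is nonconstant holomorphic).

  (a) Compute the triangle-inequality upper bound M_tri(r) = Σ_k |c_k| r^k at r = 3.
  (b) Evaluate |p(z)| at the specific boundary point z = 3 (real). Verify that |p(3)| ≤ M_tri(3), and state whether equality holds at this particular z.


Coefficients: c_0 = -2, c_1 = -2, c_2 = 4. Radius r = 3.
Part (a). Triangle bound: M_tri(r) = Σ_k |c_k| r^k
  = |-2|·3^0 + |-2|·3^1 + |4|·3^2
  = 2 + 6 + 36 = 44.
This bounds M(r) := max_{|z|=r} |p(z)| from above; equality holds iff all terms c_k z^k can be made to align in phase at a single z on |z|=r.
Part (b). At z = 3 (real, on the circle |z| = r):
  p(3) = (-2)·3^0 + (-2)·3^1 + (4)·3^2 = 28.
  |p(3)| = 28.
Check: |p(3)| = 28 ≤ 44 = M_tri(3). ✓ Equality does not hold at z = 3 (the coefficients have mixed signs, so the terms do not all align in phase there).

M_tri(3) = 44; |p(3)| = 28; equality at z=3: no.


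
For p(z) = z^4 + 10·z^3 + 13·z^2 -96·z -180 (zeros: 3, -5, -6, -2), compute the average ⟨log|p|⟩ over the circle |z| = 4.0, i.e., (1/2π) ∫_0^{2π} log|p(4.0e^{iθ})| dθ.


Zeros: -6, -5, -2, 3; r = 4.0.
Inside |z| < r: -2, 3. Outside (|z| ≥ r): -6, -5.
p(0) = -180, so log|p(0)| = log(180) = 5.1930.
Apply Jensen: I(r) = log|p(0)| + Σ_k log(r/|z_k|), summed over zeros inside |z| < r.
  log(r/|z_k|) for z_k = 3: log(4.0/3) = 0.2877
  log(r/|z_k|) for z_k = -2: log(4.0/2) = 0.6931
  Outside zeros (-6, -5) contribute nothing to the Jensen sum.
Sum over inside zeros: 0.9808.
I(r) = log|p(0)| + (inside sum) = 5.1930 + 0.9808 = 6.1738.
Note: since some zeros are outside |z| ≤ r, the simplified n·log(r) form does NOT apply — only the inside zeros contribute.

I(r) ≈ 6.1738.


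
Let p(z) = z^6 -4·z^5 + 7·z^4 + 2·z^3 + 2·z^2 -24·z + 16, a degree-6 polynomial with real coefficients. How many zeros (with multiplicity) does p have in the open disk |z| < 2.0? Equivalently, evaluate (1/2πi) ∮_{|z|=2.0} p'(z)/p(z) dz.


The zeros of p are: 1, (-1 + 1i), (-1 - 1i), 1, (2 + 2i), (2 - 2i).
Their magnitudes are: 1, 1.414, 1.414, 1, 2.828, 2.828.
Zeros with |z| < R = 2.0: 1, (-1 + 1i), (-1 - 1i), 1.
Count = 4.
By the argument principle, (1/2πi) ∮_{|z|=R} p'(z)/p(z) dz equals exactly this count.

Number of zeros inside |z| < 2.0: 4.


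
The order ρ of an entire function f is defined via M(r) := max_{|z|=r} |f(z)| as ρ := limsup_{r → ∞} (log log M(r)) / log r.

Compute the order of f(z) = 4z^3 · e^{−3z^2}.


M(r) = max_{|z|=r} |4|·|z|^3·|e^{−3z^2}| = 4·r^3 · e^{3r^2} (the factors attain their maxima compatibly on |z|=r). Then log M(r) = log 4 + 3·log r + 3r^2, dominated by the last term, so log log M(r) ~ 2·log r. The polynomial factor 4z^3 contributes only a log r term and does not affect the order. ρ = 2.
Therefore ρ = 2.

Order ρ = 2.


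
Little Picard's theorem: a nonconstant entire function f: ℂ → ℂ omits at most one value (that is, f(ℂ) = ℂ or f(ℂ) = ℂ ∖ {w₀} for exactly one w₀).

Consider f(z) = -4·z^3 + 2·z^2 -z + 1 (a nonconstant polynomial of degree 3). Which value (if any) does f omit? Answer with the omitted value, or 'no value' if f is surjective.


Little Picard bounds the complement of f(ℂ) to at most one point.
For every w ∈ ℂ, the equation p(z) − w = 0 is a nonconstant polynomial in z and hence has at least one root by the fundamental theorem of algebra. So p is surjective onto ℂ, omitting no value.

Omitted value: no value.
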